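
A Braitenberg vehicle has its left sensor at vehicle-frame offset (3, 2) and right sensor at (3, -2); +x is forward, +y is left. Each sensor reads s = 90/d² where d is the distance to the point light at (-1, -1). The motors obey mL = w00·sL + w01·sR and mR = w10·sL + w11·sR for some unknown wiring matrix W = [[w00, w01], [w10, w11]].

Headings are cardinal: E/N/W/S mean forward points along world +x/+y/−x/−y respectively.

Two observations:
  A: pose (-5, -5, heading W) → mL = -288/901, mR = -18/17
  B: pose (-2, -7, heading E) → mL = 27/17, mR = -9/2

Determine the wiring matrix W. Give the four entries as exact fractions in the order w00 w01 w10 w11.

obs A: pose=(-5,-5,W) → sL=18/17, sR=90/53, mL=-288/901, mR=-18/17
obs B: pose=(-2,-7,E) → sL=9/2, sR=45/34, mL=27/17, mR=-9/2
sensor matrix S = [[18/17, 90/53], [9/2, 45/34]]; det S = -95580/15317
solve [mL_A; mL_B] = S·[w00; w01] and [mR_A; mR_B] = S·[w10; w11]:
  w00 = 1/2, w01 = -1/2, w10 = -1, w11 = 0

1/2 -1/2 -1 0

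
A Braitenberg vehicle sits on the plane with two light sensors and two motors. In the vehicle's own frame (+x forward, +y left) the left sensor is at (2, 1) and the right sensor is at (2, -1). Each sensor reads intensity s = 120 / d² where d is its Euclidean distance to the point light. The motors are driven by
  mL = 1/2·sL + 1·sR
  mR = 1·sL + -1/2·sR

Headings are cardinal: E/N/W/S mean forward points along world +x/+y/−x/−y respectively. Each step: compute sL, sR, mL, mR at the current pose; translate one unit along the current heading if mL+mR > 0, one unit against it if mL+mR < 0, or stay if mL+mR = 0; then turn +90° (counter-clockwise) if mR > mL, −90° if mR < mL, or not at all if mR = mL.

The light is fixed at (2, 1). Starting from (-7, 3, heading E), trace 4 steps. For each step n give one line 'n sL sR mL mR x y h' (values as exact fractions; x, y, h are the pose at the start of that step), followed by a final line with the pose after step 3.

n=0: pose=(-7,3,E); sL=60/29, sR=12/5; mL=498/145, mR=126/145; mL+mR=624/145 → advance +1; mR−mL=-372/145 → turn -1·90°
n=1: pose=(-6,3,S); sL=120/49, sR=40/27; mL=3580/1323, mR=2260/1323; mL+mR=5840/1323 → advance +1; mR−mL=-440/441 → turn -1·90°
n=2: pose=(-6,2,W); sL=6/5, sR=15/13; mL=114/65, mR=81/130; mL+mR=309/130 → advance +1; mR−mL=-147/130 → turn -1·90°
n=3: pose=(-7,2,N); sL=120/109, sR=120/73; mL=17460/7957, mR=2220/7957; mL+mR=19680/7957 → advance +1; mR−mL=-15240/7957 → turn -1·90°

0 60/29 12/5 498/145 126/145 -7 3 E
1 120/49 40/27 3580/1323 2260/1323 -6 3 S
2 6/5 15/13 114/65 81/130 -6 2 W
3 120/109 120/73 17460/7957 2220/7957 -7 2 N
final -7 3 E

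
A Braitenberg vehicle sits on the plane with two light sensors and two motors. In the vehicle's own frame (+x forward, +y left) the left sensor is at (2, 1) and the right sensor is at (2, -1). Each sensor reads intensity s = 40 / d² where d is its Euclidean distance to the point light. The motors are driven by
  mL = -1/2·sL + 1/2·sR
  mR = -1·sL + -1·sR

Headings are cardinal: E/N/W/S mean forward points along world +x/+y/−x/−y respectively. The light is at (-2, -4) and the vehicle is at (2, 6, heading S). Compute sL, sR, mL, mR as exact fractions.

40/89 40/73 320/6497 -6480/6497

left sensor world pos  = (3, 4); dL² = 89
right sensor world pos = (1, 4); dR² = 73
sL = 40/89 = 40/89
sR = 40/73 = 40/73
mL = -1/2·sL + 1/2·sR = 320/6497
mR = -1·sL + -1·sR = -6480/6497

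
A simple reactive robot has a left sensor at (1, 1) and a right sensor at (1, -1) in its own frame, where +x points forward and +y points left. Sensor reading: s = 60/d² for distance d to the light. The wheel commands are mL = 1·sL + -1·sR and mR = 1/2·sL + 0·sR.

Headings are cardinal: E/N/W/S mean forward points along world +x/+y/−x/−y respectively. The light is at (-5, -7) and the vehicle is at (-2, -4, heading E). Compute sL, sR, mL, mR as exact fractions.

left sensor world pos  = (-1, -3); dL² = 32
right sensor world pos = (-1, -5); dR² = 20
sL = 60/32 = 15/8
sR = 60/20 = 3
mL = 1·sL + -1·sR = -9/8
mR = 1/2·sL + 0·sR = 15/16

15/8 3 -9/8 15/16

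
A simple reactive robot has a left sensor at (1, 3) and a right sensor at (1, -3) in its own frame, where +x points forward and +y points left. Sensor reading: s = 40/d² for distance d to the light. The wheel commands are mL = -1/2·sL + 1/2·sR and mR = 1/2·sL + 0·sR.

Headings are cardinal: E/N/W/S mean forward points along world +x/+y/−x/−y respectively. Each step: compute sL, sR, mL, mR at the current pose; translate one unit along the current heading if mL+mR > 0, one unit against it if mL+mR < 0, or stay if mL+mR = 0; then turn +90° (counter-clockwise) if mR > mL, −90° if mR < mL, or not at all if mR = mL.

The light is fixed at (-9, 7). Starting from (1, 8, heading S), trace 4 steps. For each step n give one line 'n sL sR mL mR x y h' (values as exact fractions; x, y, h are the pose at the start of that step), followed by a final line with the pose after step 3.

0 40/169 40/49 2400/8281 20/169 1 8 S
1 4/9 4/9 0 2/9 1 7 W
2 8/29 40/37 432/1073 4/29 0 7 S
3 1/2 10/17 3/68 1/4 0 6 W
final -1 6 S

n=0: pose=(1,8,S); sL=40/169, sR=40/49; mL=2400/8281, mR=20/169; mL+mR=20/49 → advance +1; mR−mL=-1420/8281 → turn -1·90°
n=1: pose=(1,7,W); sL=4/9, sR=4/9; mL=0, mR=2/9; mL+mR=2/9 → advance +1; mR−mL=2/9 → turn +1·90°
n=2: pose=(0,7,S); sL=8/29, sR=40/37; mL=432/1073, mR=4/29; mL+mR=20/37 → advance +1; mR−mL=-284/1073 → turn -1·90°
n=3: pose=(0,6,W); sL=1/2, sR=10/17; mL=3/68, mR=1/4; mL+mR=5/17 → advance +1; mR−mL=7/34 → turn +1·90°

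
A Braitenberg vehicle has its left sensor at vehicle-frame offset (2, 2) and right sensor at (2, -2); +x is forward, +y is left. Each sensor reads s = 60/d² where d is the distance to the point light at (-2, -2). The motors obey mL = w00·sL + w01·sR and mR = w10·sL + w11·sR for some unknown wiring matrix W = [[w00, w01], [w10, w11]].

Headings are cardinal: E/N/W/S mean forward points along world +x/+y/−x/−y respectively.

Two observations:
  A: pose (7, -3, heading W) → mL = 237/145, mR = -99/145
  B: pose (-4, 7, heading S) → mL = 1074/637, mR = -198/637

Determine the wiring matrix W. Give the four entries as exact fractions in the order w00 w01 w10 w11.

1 1/2 1/2 -1

obs A: pose=(7,-3,W) → sL=30/29, sR=6/5, mL=237/145, mR=-99/145
obs B: pose=(-4,7,S) → sL=60/49, sR=12/13, mL=1074/637, mR=-198/637
sensor matrix S = [[30/29, 6/5], [60/49, 12/13]]; det S = -9504/18473
solve [mL_A; mL_B] = S·[w00; w01] and [mR_A; mR_B] = S·[w10; w11]:
  w00 = 1, w01 = 1/2, w10 = 1/2, w11 = -1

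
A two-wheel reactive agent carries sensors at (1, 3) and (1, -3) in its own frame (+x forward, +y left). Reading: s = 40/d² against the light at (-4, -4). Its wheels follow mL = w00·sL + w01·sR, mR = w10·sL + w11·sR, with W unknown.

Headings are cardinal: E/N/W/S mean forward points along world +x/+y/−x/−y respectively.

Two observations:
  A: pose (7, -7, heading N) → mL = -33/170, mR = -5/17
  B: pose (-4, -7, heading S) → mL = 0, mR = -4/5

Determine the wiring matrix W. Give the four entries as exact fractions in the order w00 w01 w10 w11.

obs A: pose=(7,-7,N) → sL=10/17, sR=1/5, mL=-33/170, mR=-5/17
obs B: pose=(-4,-7,S) → sL=8/5, sR=8/5, mL=0, mR=-4/5
sensor matrix S = [[10/17, 1/5], [8/5, 8/5]]; det S = 264/425
solve [mL_A; mL_B] = S·[w00; w01] and [mR_A; mR_B] = S·[w10; w11]:
  w00 = -1/2, w01 = 1/2, w10 = -1/2, w11 = 0

-1/2 1/2 -1/2 0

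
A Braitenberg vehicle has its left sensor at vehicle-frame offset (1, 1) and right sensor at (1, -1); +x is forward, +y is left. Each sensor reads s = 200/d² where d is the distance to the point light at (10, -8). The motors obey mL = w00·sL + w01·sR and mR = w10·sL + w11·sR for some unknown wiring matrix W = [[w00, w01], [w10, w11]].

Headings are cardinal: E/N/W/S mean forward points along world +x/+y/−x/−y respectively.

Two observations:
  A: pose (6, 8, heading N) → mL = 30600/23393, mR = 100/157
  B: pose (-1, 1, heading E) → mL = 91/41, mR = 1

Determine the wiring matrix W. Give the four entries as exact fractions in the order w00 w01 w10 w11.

obs A: pose=(6,8,N) → sL=100/157, sR=100/149, mL=30600/23393, mR=100/157
obs B: pose=(-1,1,E) → sL=1, sR=50/41, mL=91/41, mR=1
sensor matrix S = [[100/157, 100/149], [1, 50/41]]; det S = 101300/959113
solve [mL_A; mL_B] = S·[w00; w01] and [mR_A; mR_B] = S·[w10; w11]:
  w00 = 1, w01 = 1, w10 = 1, w11 = 0

1 1 1 0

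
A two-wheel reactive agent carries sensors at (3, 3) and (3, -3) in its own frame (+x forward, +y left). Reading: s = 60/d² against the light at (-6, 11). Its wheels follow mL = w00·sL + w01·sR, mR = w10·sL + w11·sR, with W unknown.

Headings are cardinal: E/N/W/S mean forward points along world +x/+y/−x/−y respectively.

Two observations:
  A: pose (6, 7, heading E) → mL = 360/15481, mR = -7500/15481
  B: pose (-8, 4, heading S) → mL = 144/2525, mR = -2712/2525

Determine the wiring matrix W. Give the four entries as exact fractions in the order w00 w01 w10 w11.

obs A: pose=(6,7,E) → sL=30/113, sR=30/137, mL=360/15481, mR=-7500/15481
obs B: pose=(-8,4,S) → sL=60/101, sR=12/25, mL=144/2525, mR=-2712/2525
sensor matrix S = [[30/113, 30/137], [60/101, 12/25]]; det S = -20736/7817905
solve [mL_A; mL_B] = S·[w00; w01] and [mR_A; mR_B] = S·[w10; w11]:
  w00 = 1/2, w01 = -1/2, w10 = -1, w11 = -1

1/2 -1/2 -1 -1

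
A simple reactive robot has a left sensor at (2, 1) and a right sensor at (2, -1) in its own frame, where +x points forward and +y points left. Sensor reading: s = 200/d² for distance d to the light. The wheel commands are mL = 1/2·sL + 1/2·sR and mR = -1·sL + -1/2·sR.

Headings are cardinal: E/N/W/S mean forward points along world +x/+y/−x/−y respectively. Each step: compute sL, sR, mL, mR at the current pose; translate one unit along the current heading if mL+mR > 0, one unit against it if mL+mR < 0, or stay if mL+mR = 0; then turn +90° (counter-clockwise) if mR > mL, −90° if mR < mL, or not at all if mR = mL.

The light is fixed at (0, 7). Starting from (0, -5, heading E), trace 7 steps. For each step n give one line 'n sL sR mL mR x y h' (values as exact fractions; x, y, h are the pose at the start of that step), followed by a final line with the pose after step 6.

n=0: pose=(0,-5,E); sL=8/5, sR=200/173; mL=1192/865, mR=-1884/865; mL+mR=-4/5 → advance -1; mR−mL=-3076/865 → turn -1·90°
n=1: pose=(-1,-5,S); sL=50/49, sR=1; mL=99/98, mR=-149/98; mL+mR=-25/49 → advance -1; mR−mL=-124/49 → turn -1·90°
n=2: pose=(-1,-4,W); sL=200/153, sR=200/109; mL=26200/16677, mR=-37100/16677; mL+mR=-100/153 → advance -1; mR−mL=-21100/5559 → turn -1·90°
n=3: pose=(0,-4,N); sL=100/41, sR=100/41; mL=100/41, mR=-150/41; mL+mR=-50/41 → advance -1; mR−mL=-250/41 → turn -1·90°
n=4: pose=(0,-5,E); sL=8/5, sR=200/173; mL=1192/865, mR=-1884/865; mL+mR=-4/5 → advance -1; mR−mL=-3076/865 → turn -1·90°
n=5: pose=(-1,-5,S); sL=50/49, sR=1; mL=99/98, mR=-149/98; mL+mR=-25/49 → advance -1; mR−mL=-124/49 → turn -1·90°
n=6: pose=(-1,-4,W); sL=200/153, sR=200/109; mL=26200/16677, mR=-37100/16677; mL+mR=-100/153 → advance -1; mR−mL=-21100/5559 → turn -1·90°

0 8/5 200/173 1192/865 -1884/865 0 -5 E
1 50/49 1 99/98 -149/98 -1 -5 S
2 200/153 200/109 26200/16677 -37100/16677 -1 -4 W
3 100/41 100/41 100/41 -150/41 0 -4 N
4 8/5 200/173 1192/865 -1884/865 0 -5 E
5 50/49 1 99/98 -149/98 -1 -5 S
6 200/153 200/109 26200/16677 -37100/16677 -1 -4 W
final 0 -4 N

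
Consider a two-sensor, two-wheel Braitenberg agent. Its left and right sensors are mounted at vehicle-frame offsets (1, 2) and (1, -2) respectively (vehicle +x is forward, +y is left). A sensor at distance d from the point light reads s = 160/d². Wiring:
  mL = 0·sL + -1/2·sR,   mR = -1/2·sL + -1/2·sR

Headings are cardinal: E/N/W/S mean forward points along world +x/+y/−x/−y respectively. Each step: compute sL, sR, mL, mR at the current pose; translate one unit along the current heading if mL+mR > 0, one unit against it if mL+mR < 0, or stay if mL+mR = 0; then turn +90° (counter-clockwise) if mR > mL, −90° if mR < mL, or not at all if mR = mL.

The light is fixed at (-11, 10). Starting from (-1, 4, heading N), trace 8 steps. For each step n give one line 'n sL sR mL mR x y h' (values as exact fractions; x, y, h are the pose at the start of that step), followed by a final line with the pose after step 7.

n=0: pose=(-1,4,N); sL=160/89, sR=160/169; mL=-80/169, mR=-20640/15041; mL+mR=-27760/15041 → advance -1; mR−mL=-80/89 → turn -1·90°
n=1: pose=(-1,3,E); sL=80/73, sR=80/101; mL=-40/101, mR=-6960/7373; mL+mR=-9880/7373 → advance -1; mR−mL=-40/73 → turn -1·90°
n=2: pose=(-2,3,S); sL=32/37, sR=160/113; mL=-80/113, mR=-4768/4181; mL+mR=-7728/4181 → advance -1; mR−mL=-16/37 → turn -1·90°
n=3: pose=(-2,4,W); sL=5/4, sR=2; mL=-1, mR=-13/8; mL+mR=-21/8 → advance -1; mR−mL=-5/8 → turn -1·90°
n=4: pose=(-1,4,N); sL=160/89, sR=160/169; mL=-80/169, mR=-20640/15041; mL+mR=-27760/15041 → advance -1; mR−mL=-80/89 → turn -1·90°
n=5: pose=(-1,3,E); sL=80/73, sR=80/101; mL=-40/101, mR=-6960/7373; mL+mR=-9880/7373 → advance -1; mR−mL=-40/73 → turn -1·90°
n=6: pose=(-2,3,S); sL=32/37, sR=160/113; mL=-80/113, mR=-4768/4181; mL+mR=-7728/4181 → advance -1; mR−mL=-16/37 → turn -1·90°
n=7: pose=(-2,4,W); sL=5/4, sR=2; mL=-1, mR=-13/8; mL+mR=-21/8 → advance -1; mR−mL=-5/8 → turn -1·90°

0 160/89 160/169 -80/169 -20640/15041 -1 4 N
1 80/73 80/101 -40/101 -6960/7373 -1 3 E
2 32/37 160/113 -80/113 -4768/4181 -2 3 S
3 5/4 2 -1 -13/8 -2 4 W
4 160/89 160/169 -80/169 -20640/15041 -1 4 N
5 80/73 80/101 -40/101 -6960/7373 -1 3 E
6 32/37 160/113 -80/113 -4768/4181 -2 3 S
7 5/4 2 -1 -13/8 -2 4 W
final -1 4 N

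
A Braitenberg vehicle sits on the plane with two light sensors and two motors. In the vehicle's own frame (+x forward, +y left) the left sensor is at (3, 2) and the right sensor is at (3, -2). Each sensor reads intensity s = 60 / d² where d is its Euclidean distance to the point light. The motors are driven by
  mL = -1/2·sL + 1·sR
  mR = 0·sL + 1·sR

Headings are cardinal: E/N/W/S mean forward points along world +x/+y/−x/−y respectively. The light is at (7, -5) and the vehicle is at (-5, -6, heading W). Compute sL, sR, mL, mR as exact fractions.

10/39 30/113 605/4407 30/113

left sensor world pos  = (-8, -8); dL² = 234
right sensor world pos = (-8, -4); dR² = 226
sL = 60/234 = 10/39
sR = 60/226 = 30/113
mL = -1/2·sL + 1·sR = 605/4407
mR = 0·sL + 1·sR = 30/113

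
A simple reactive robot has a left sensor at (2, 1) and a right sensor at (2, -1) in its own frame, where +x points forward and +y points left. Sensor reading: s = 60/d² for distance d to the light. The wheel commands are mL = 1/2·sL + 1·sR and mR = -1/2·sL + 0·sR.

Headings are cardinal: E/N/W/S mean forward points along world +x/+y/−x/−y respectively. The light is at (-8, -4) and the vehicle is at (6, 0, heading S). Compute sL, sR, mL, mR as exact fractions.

left sensor world pos  = (7, -2); dL² = 229
right sensor world pos = (5, -2); dR² = 173
sL = 60/229 = 60/229
sR = 60/173 = 60/173
mL = 1/2·sL + 1·sR = 18930/39617
mR = -1/2·sL + 0·sR = -30/229

60/229 60/173 18930/39617 -30/229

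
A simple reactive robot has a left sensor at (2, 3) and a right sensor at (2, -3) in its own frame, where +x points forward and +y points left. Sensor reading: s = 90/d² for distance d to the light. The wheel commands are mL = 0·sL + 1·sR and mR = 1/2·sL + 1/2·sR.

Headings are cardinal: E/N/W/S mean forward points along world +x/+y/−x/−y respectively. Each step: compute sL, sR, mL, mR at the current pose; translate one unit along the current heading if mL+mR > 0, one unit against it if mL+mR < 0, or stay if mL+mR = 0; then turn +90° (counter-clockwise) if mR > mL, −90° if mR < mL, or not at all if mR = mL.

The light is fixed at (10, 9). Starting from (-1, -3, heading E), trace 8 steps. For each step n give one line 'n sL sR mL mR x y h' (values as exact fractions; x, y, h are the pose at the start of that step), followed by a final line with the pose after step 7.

0 5/9 5/17 5/17 65/153 -1 -3 E
1 90/269 90/149 90/149 18810/40081 0 -3 N
2 45/64 9/26 9/26 873/1664 0 -2 E
3 2/5 10/13 10/13 38/65 1 -2 N
4 45/49 45/109 45/109 3555/5341 1 -1 E
5 18/37 90/89 90/89 2466/3293 2 -1 N
6 5/4 1/2 1/2 7/8 2 0 E
7 90/149 18/13 18/13 1926/1937 3 0 N
final 3 1 E

n=0: pose=(-1,-3,E); sL=5/9, sR=5/17; mL=5/17, mR=65/153; mL+mR=110/153 → advance +1; mR−mL=20/153 → turn +1·90°
n=1: pose=(0,-3,N); sL=90/269, sR=90/149; mL=90/149, mR=18810/40081; mL+mR=43020/40081 → advance +1; mR−mL=-5400/40081 → turn -1·90°
n=2: pose=(0,-2,E); sL=45/64, sR=9/26; mL=9/26, mR=873/1664; mL+mR=1449/1664 → advance +1; mR−mL=297/1664 → turn +1·90°
n=3: pose=(1,-2,N); sL=2/5, sR=10/13; mL=10/13, mR=38/65; mL+mR=88/65 → advance +1; mR−mL=-12/65 → turn -1·90°
n=4: pose=(1,-1,E); sL=45/49, sR=45/109; mL=45/109, mR=3555/5341; mL+mR=5760/5341 → advance +1; mR−mL=1350/5341 → turn +1·90°
n=5: pose=(2,-1,N); sL=18/37, sR=90/89; mL=90/89, mR=2466/3293; mL+mR=5796/3293 → advance +1; mR−mL=-864/3293 → turn -1·90°
n=6: pose=(2,0,E); sL=5/4, sR=1/2; mL=1/2, mR=7/8; mL+mR=11/8 → advance +1; mR−mL=3/8 → turn +1·90°
n=7: pose=(3,0,N); sL=90/149, sR=18/13; mL=18/13, mR=1926/1937; mL+mR=4608/1937 → advance +1; mR−mL=-756/1937 → turn -1·90°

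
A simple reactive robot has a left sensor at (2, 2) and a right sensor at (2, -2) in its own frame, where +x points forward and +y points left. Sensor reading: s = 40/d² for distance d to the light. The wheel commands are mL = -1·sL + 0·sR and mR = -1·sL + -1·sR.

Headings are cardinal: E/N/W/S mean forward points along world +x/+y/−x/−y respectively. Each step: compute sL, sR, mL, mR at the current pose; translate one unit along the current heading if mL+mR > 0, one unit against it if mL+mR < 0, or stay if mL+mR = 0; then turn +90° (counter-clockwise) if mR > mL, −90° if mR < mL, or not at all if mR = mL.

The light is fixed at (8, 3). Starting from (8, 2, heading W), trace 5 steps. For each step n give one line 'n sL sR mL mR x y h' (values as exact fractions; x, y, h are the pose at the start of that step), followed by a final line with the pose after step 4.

n=0: pose=(8,2,W); sL=40/13, sR=8; mL=-40/13, mR=-144/13; mL+mR=-184/13 → advance -1; mR−mL=-8 → turn -1·90°
n=1: pose=(9,2,N); sL=20, sR=4; mL=-20, mR=-24; mL+mR=-44 → advance -1; mR−mL=-4 → turn -1·90°
n=2: pose=(9,1,E); sL=40/9, sR=8/5; mL=-40/9, mR=-272/45; mL+mR=-472/45 → advance -1; mR−mL=-8/5 → turn -1·90°
n=3: pose=(8,1,S); sL=2, sR=2; mL=-2, mR=-4; mL+mR=-6 → advance -1; mR−mL=-2 → turn -1·90°
n=4: pose=(8,2,W); sL=40/13, sR=8; mL=-40/13, mR=-144/13; mL+mR=-184/13 → advance -1; mR−mL=-8 → turn -1·90°

0 40/13 8 -40/13 -144/13 8 2 W
1 20 4 -20 -24 9 2 N
2 40/9 8/5 -40/9 -272/45 9 1 E
3 2 2 -2 -4 8 1 S
4 40/13 8 -40/13 -144/13 8 2 W
final 9 2 N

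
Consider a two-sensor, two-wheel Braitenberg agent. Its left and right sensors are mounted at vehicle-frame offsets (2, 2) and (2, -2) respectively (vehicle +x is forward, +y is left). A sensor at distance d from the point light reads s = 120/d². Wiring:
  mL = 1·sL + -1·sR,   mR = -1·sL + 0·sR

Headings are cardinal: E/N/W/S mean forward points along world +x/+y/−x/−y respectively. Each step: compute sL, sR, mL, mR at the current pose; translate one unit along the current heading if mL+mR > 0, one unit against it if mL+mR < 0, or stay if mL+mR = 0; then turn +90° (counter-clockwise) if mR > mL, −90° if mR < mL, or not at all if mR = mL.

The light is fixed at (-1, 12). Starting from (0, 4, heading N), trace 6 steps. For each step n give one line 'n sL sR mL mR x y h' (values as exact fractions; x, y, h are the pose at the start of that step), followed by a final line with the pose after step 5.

n=0: pose=(0,4,N); sL=120/37, sR=8/3; mL=64/111, mR=-120/37; mL+mR=-8/3 → advance -1; mR−mL=-424/111 → turn -1·90°
n=1: pose=(0,3,E); sL=60/29, sR=12/13; mL=432/377, mR=-60/29; mL+mR=-12/13 → advance -1; mR−mL=-1212/377 → turn -1·90°
n=2: pose=(-1,3,S); sL=24/25, sR=24/25; mL=0, mR=-24/25; mL+mR=-24/25 → advance -1; mR−mL=-24/25 → turn -1·90°
n=3: pose=(-1,4,W); sL=15/13, sR=3; mL=-24/13, mR=-15/13; mL+mR=-3 → advance -1; mR−mL=9/13 → turn +1·90°
n=4: pose=(0,4,S); sL=120/109, sR=120/101; mL=-960/11009, mR=-120/109; mL+mR=-120/101 → advance -1; mR−mL=-11160/11009 → turn -1·90°
n=5: pose=(0,5,W); sL=60/41, sR=60/13; mL=-1680/533, mR=-60/41; mL+mR=-60/13 → advance -1; mR−mL=900/533 → turn +1·90°

0 120/37 8/3 64/111 -120/37 0 4 N
1 60/29 12/13 432/377 -60/29 0 3 E
2 24/25 24/25 0 -24/25 -1 3 S
3 15/13 3 -24/13 -15/13 -1 4 W
4 120/109 120/101 -960/11009 -120/109 0 4 S
5 60/41 60/13 -1680/533 -60/41 0 5 W
final 1 5 S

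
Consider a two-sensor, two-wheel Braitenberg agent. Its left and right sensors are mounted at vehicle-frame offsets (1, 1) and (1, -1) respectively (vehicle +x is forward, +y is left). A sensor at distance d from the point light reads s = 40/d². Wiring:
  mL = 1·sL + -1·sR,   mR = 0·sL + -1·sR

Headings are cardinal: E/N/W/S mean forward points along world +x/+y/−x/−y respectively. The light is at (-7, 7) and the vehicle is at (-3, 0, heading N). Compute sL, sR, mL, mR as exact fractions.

left sensor world pos  = (-4, 1); dL² = 45
right sensor world pos = (-2, 1); dR² = 61
sL = 40/45 = 8/9
sR = 40/61 = 40/61
mL = 1·sL + -1·sR = 128/549
mR = 0·sL + -1·sR = -40/61

8/9 40/61 128/549 -40/61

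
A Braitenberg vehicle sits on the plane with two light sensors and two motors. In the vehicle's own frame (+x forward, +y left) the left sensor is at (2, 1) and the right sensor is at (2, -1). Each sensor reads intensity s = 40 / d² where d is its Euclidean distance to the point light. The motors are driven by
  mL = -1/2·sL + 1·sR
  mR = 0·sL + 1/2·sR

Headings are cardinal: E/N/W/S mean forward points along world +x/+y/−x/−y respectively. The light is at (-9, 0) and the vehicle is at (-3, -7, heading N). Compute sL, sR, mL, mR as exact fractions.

left sensor world pos  = (-4, -5); dL² = 50
right sensor world pos = (-2, -5); dR² = 74
sL = 40/50 = 4/5
sR = 40/74 = 20/37
mL = -1/2·sL + 1·sR = 26/185
mR = 0·sL + 1/2·sR = 10/37

4/5 20/37 26/185 10/37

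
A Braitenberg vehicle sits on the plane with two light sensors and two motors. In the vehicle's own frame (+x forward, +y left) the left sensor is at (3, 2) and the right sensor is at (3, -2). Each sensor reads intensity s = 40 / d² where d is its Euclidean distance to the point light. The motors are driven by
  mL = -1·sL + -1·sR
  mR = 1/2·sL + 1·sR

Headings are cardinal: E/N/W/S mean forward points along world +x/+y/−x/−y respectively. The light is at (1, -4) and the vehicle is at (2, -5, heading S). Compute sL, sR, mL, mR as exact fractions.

left sensor world pos  = (4, -8); dL² = 25
right sensor world pos = (0, -8); dR² = 17
sL = 40/25 = 8/5
sR = 40/17 = 40/17
mL = -1·sL + -1·sR = -336/85
mR = 1/2·sL + 1·sR = 268/85

8/5 40/17 -336/85 268/85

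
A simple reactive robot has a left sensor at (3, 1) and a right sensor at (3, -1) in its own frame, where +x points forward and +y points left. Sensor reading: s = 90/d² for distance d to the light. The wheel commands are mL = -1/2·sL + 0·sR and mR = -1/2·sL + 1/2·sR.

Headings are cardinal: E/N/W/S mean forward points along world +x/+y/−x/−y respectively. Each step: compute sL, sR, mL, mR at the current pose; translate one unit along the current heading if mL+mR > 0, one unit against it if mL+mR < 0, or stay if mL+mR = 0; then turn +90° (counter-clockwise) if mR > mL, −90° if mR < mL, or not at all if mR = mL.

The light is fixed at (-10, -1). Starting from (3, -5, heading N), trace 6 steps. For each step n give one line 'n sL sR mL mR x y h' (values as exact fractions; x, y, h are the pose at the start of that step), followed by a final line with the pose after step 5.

0 18/29 90/197 -9/29 -468/5713 3 -5 N
1 45/68 45/58 -45/136 225/3944 3 -6 W
2 90/289 90/233 -45/289 2520/67337 4 -6 S
3 45/149 45/157 -45/298 -180/23393 4 -5 E
4 18/29 90/197 -9/29 -468/5713 3 -5 N
5 45/68 45/58 -45/136 225/3944 3 -6 W
final 4 -6 S

n=0: pose=(3,-5,N); sL=18/29, sR=90/197; mL=-9/29, mR=-468/5713; mL+mR=-2241/5713 → advance -1; mR−mL=45/197 → turn +1·90°
n=1: pose=(3,-6,W); sL=45/68, sR=45/58; mL=-45/136, mR=225/3944; mL+mR=-135/493 → advance -1; mR−mL=45/116 → turn +1·90°
n=2: pose=(4,-6,S); sL=90/289, sR=90/233; mL=-45/289, mR=2520/67337; mL+mR=-7965/67337 → advance -1; mR−mL=45/233 → turn +1·90°
n=3: pose=(4,-5,E); sL=45/149, sR=45/157; mL=-45/298, mR=-180/23393; mL+mR=-7425/46786 → advance -1; mR−mL=45/314 → turn +1·90°
n=4: pose=(3,-5,N); sL=18/29, sR=90/197; mL=-9/29, mR=-468/5713; mL+mR=-2241/5713 → advance -1; mR−mL=45/197 → turn +1·90°
n=5: pose=(3,-6,W); sL=45/68, sR=45/58; mL=-45/136, mR=225/3944; mL+mR=-135/493 → advance -1; mR−mL=45/116 → turn +1·90°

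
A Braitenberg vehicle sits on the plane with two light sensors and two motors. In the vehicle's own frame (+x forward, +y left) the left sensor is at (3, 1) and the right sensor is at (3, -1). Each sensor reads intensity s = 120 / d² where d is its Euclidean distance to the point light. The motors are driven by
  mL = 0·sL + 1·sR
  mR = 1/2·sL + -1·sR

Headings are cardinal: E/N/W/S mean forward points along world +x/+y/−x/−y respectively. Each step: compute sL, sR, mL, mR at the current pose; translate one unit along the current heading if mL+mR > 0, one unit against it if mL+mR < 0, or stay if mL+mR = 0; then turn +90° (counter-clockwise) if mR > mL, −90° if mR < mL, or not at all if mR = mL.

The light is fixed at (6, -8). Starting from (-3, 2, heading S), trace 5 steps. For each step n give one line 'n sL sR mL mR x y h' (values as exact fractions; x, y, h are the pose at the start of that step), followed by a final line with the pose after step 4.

0 120/113 120/149 120/149 -4620/16837 -3 2 S
1 15/26 30/61 30/61 -645/3172 -3 1 W
2 24/53 8/15 8/15 -244/795 -4 1 N
3 12/17 12/13 12/13 -126/221 -4 2 E
4 120/113 120/149 120/149 -4620/16837 -3 2 S
final -3 1 W

n=0: pose=(-3,2,S); sL=120/113, sR=120/149; mL=120/149, mR=-4620/16837; mL+mR=60/113 → advance +1; mR−mL=-18180/16837 → turn -1·90°
n=1: pose=(-3,1,W); sL=15/26, sR=30/61; mL=30/61, mR=-645/3172; mL+mR=15/52 → advance +1; mR−mL=-2205/3172 → turn -1·90°
n=2: pose=(-4,1,N); sL=24/53, sR=8/15; mL=8/15, mR=-244/795; mL+mR=12/53 → advance +1; mR−mL=-668/795 → turn -1·90°
n=3: pose=(-4,2,E); sL=12/17, sR=12/13; mL=12/13, mR=-126/221; mL+mR=6/17 → advance +1; mR−mL=-330/221 → turn -1·90°
n=4: pose=(-3,2,S); sL=120/113, sR=120/149; mL=120/149, mR=-4620/16837; mL+mR=60/113 → advance +1; mR−mL=-18180/16837 → turn -1·90°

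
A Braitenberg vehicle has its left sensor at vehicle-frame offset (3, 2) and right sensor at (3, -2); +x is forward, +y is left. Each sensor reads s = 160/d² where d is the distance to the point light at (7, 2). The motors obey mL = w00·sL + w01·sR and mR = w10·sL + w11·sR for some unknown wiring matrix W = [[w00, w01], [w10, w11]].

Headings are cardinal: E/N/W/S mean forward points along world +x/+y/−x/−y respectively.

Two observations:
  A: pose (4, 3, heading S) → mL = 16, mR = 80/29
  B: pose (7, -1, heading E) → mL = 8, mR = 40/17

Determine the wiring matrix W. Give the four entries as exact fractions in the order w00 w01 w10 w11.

obs A: pose=(4,3,S) → sL=32, sR=160/29, mL=16, mR=80/29
obs B: pose=(7,-1,E) → sL=16, sR=80/17, mL=8, mR=40/17
sensor matrix S = [[32, 160/29], [16, 80/17]]; det S = 30720/493
solve [mL_A; mL_B] = S·[w00; w01] and [mR_A; mR_B] = S·[w10; w11]:
  w00 = 1/2, w01 = 0, w10 = 0, w11 = 1/2

1/2 0 0 1/2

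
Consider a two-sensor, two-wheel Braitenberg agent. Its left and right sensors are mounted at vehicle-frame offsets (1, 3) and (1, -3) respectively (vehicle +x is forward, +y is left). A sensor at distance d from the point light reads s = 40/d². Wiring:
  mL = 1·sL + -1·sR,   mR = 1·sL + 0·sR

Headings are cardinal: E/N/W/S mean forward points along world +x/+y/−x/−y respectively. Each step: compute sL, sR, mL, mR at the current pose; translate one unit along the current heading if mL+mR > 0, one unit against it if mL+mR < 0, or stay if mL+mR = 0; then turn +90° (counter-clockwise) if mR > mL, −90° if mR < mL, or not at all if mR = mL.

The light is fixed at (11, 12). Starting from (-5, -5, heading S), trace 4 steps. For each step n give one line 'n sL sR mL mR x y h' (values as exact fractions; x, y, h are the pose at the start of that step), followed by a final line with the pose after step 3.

0 40/493 8/137 1536/67541 40/493 -5 -5 S
1 4/45 20/333 16/555 4/45 -5 -6 E
2 40/613 40/433 -7200/265429 40/613 -4 -6 N
3 5/82 10/113 -255/9266 5/82 -4 -5 W
final -5 -5 S

n=0: pose=(-5,-5,S); sL=40/493, sR=8/137; mL=1536/67541, mR=40/493; mL+mR=7016/67541 → advance +1; mR−mL=8/137 → turn +1·90°
n=1: pose=(-5,-6,E); sL=4/45, sR=20/333; mL=16/555, mR=4/45; mL+mR=196/1665 → advance +1; mR−mL=20/333 → turn +1·90°
n=2: pose=(-4,-6,N); sL=40/613, sR=40/433; mL=-7200/265429, mR=40/613; mL+mR=10120/265429 → advance +1; mR−mL=40/433 → turn +1·90°
n=3: pose=(-4,-5,W); sL=5/82, sR=10/113; mL=-255/9266, mR=5/82; mL+mR=155/4633 → advance +1; mR−mL=10/113 → turn +1·90°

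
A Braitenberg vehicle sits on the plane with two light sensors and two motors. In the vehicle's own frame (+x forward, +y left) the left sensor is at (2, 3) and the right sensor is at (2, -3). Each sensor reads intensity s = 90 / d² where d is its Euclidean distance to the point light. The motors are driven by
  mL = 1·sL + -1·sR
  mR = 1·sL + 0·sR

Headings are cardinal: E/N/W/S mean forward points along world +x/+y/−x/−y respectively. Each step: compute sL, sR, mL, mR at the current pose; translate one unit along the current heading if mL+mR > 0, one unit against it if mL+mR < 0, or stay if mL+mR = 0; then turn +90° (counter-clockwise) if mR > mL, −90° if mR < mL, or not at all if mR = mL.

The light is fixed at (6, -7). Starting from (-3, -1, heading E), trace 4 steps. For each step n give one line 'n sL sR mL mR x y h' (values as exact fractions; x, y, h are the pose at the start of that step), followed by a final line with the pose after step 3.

0 9/13 45/29 -324/377 9/13 -3 -1 E
1 90/233 90/113 -10800/26329 90/233 -4 -1 N
2 45/74 45/104 675/3848 45/74 -4 -2 W
3 90/73 18/41 2376/2993 90/73 -5 -2 S
final -5 -3 E

n=0: pose=(-3,-1,E); sL=9/13, sR=45/29; mL=-324/377, mR=9/13; mL+mR=-63/377 → advance -1; mR−mL=45/29 → turn +1·90°
n=1: pose=(-4,-1,N); sL=90/233, sR=90/113; mL=-10800/26329, mR=90/233; mL+mR=-630/26329 → advance -1; mR−mL=90/113 → turn +1·90°
n=2: pose=(-4,-2,W); sL=45/74, sR=45/104; mL=675/3848, mR=45/74; mL+mR=3015/3848 → advance +1; mR−mL=45/104 → turn +1·90°
n=3: pose=(-5,-2,S); sL=90/73, sR=18/41; mL=2376/2993, mR=90/73; mL+mR=6066/2993 → advance +1; mR−mL=18/41 → turn +1·90°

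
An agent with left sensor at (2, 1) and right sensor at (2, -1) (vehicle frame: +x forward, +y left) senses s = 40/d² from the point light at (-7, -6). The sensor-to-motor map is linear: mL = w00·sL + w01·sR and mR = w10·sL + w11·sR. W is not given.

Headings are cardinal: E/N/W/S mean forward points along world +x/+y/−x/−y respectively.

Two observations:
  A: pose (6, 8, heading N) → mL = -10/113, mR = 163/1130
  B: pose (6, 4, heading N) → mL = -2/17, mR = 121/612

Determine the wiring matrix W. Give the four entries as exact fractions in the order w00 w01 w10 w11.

0 -1 1 1/2

obs A: pose=(6,8,N) → sL=1/10, sR=10/113, mL=-10/113, mR=163/1130
obs B: pose=(6,4,N) → sL=5/36, sR=2/17, mL=-2/17, mR=121/612
sensor matrix S = [[1/10, 10/113], [5/36, 2/17]]; det S = -91/172890
solve [mL_A; mL_B] = S·[w00; w01] and [mR_A; mR_B] = S·[w10; w11]:
  w00 = 0, w01 = -1, w10 = 1, w11 = 1/2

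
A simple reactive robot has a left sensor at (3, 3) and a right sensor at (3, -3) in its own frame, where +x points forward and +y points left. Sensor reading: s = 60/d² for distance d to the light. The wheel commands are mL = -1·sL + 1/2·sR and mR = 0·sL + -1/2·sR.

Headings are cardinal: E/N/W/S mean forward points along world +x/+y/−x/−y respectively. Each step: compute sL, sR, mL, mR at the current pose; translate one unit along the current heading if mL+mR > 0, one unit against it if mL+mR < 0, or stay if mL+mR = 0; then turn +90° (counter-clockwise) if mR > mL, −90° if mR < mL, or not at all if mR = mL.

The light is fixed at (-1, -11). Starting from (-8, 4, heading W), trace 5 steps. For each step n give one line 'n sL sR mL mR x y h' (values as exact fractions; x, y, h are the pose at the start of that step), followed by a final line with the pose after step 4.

n=0: pose=(-8,4,W); sL=15/61, sR=15/106; mL=-2265/12932, mR=-15/212; mL+mR=-15/61 → advance -1; mR−mL=675/6466 → turn +1·90°
n=1: pose=(-7,4,S); sL=20/51, sR=4/15; mL=-22/85, mR=-2/15; mL+mR=-20/51 → advance -1; mR−mL=32/255 → turn +1·90°
n=2: pose=(-7,5,E); sL=6/37, sR=30/89; mL=21/3293, mR=-15/89; mL+mR=-6/37 → advance -1; mR−mL=-576/3293 → turn -1·90°
n=3: pose=(-8,5,S); sL=12/37, sR=60/269; mL=-2118/9953, mR=-30/269; mL+mR=-12/37 → advance -1; mR−mL=1008/9953 → turn +1·90°
n=4: pose=(-8,6,E); sL=15/104, sR=15/53; mL=-15/5512, mR=-15/106; mL+mR=-15/104 → advance -1; mR−mL=-765/5512 → turn -1·90°

0 15/61 15/106 -2265/12932 -15/212 -8 4 W
1 20/51 4/15 -22/85 -2/15 -7 4 S
2 6/37 30/89 21/3293 -15/89 -7 5 E
3 12/37 60/269 -2118/9953 -30/269 -8 5 S
4 15/104 15/53 -15/5512 -15/106 -8 6 E
final -9 6 S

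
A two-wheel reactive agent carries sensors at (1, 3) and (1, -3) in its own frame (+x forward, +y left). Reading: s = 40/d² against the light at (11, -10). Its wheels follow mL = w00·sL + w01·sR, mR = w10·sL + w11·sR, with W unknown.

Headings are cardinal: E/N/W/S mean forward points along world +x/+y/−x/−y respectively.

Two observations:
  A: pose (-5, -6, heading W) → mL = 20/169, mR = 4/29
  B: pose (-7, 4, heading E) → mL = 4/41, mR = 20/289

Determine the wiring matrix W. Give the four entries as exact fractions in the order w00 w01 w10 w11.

0 1 1 0

obs A: pose=(-5,-6,W) → sL=4/29, sR=20/169, mL=20/169, mR=4/29
obs B: pose=(-7,4,E) → sL=20/289, sR=4/41, mL=4/41, mR=20/289
sensor matrix S = [[4/29, 20/169], [20/289, 4/41]]; det S = 305856/58071949
solve [mL_A; mL_B] = S·[w00; w01] and [mR_A; mR_B] = S·[w10; w11]:
  w00 = 0, w01 = 1, w10 = 1, w11 = 0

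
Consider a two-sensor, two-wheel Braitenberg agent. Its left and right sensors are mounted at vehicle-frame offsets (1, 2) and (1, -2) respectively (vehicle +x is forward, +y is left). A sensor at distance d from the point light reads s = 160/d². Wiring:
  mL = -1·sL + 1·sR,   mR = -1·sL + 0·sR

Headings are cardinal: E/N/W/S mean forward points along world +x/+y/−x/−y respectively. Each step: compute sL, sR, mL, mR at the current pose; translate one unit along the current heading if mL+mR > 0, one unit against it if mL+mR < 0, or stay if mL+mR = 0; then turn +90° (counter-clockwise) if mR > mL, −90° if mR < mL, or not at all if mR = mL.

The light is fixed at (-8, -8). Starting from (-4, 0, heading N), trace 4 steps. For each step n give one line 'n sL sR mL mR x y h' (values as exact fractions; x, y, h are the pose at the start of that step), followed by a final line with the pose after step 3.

0 32/17 160/117 -1024/1989 -32/17 -4 0 N
1 80/53 16/5 448/265 -80/53 -4 -1 E
2 32/17 32/9 256/153 -32/17 -3 -1 S
3 40/13 40/29 -640/377 -40/13 -3 0 W
final -2 0 N

n=0: pose=(-4,0,N); sL=32/17, sR=160/117; mL=-1024/1989, mR=-32/17; mL+mR=-4768/1989 → advance -1; mR−mL=-160/117 → turn -1·90°
n=1: pose=(-4,-1,E); sL=80/53, sR=16/5; mL=448/265, mR=-80/53; mL+mR=48/265 → advance +1; mR−mL=-16/5 → turn -1·90°
n=2: pose=(-3,-1,S); sL=32/17, sR=32/9; mL=256/153, mR=-32/17; mL+mR=-32/153 → advance -1; mR−mL=-32/9 → turn -1·90°
n=3: pose=(-3,0,W); sL=40/13, sR=40/29; mL=-640/377, mR=-40/13; mL+mR=-1800/377 → advance -1; mR−mL=-40/29 → turn -1·90°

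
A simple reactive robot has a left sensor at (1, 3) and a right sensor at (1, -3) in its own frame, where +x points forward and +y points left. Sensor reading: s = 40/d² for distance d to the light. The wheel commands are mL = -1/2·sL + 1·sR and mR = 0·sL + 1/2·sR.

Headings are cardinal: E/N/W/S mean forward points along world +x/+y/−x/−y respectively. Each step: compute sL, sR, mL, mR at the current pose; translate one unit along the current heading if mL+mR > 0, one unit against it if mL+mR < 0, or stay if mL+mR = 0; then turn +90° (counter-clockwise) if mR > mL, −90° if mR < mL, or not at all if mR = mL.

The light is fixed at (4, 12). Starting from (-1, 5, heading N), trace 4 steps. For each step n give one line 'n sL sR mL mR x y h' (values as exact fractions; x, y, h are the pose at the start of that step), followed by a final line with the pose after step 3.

n=0: pose=(-1,5,N); sL=2/5, sR=1; mL=4/5, mR=1/2; mL+mR=13/10 → advance +1; mR−mL=-3/10 → turn -1·90°
n=1: pose=(-1,6,E); sL=8/5, sR=40/97; mL=-188/485, mR=20/97; mL+mR=-88/485 → advance -1; mR−mL=288/485 → turn +1·90°
n=2: pose=(-2,6,N); sL=20/53, sR=20/17; mL=890/901, mR=10/17; mL+mR=1420/901 → advance +1; mR−mL=-360/901 → turn -1·90°
n=3: pose=(-2,7,E); sL=40/29, sR=40/89; mL=-620/2581, mR=20/89; mL+mR=-40/2581 → advance -1; mR−mL=1200/2581 → turn +1·90°

0 2/5 1 4/5 1/2 -1 5 N
1 8/5 40/97 -188/485 20/97 -1 6 E
2 20/53 20/17 890/901 10/17 -2 6 N
3 40/29 40/89 -620/2581 20/89 -2 7 E
final -3 7 N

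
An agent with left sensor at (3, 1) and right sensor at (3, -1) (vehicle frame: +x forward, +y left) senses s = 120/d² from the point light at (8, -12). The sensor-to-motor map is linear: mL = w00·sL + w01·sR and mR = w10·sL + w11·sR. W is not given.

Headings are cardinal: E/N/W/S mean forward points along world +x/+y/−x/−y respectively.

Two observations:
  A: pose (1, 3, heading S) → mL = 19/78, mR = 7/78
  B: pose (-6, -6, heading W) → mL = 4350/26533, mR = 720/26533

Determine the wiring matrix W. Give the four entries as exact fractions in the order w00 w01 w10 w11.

obs A: pose=(1,3,S) → sL=2/3, sR=15/26, mL=19/78, mR=7/78
obs B: pose=(-6,-6,W) → sL=60/157, sR=60/169, mL=4350/26533, mR=720/26533
sensor matrix S = [[2/3, 15/26], [60/157, 60/169]]; det S = 430/26533
solve [mL_A; mL_B] = S·[w00; w01] and [mR_A; mR_B] = S·[w10; w11]:
  w00 = -1/2, w01 = 1, w10 = 1, w11 = -1

-1/2 1 1 -1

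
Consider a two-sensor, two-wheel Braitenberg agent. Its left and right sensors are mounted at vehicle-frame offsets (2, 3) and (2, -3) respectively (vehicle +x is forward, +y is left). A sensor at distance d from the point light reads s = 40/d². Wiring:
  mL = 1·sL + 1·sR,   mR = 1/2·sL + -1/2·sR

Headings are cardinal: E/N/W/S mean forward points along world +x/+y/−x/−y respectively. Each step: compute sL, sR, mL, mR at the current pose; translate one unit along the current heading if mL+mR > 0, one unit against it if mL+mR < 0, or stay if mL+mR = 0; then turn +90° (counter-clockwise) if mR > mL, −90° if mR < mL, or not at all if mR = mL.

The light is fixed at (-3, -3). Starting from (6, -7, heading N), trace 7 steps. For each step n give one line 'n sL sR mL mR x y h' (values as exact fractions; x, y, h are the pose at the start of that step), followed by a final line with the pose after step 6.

0 1 10/37 47/37 27/74 6 -7 N
1 40/121 40/157 11120/18997 720/18997 6 -6 E
2 20/97 20/37 2680/3589 -600/3589 7 -6 S
3 40/113 8/13 1424/1469 -192/1469 7 -7 W
4 1 10/37 47/37 27/74 6 -7 N
5 40/121 40/157 11120/18997 720/18997 6 -6 E
6 20/97 20/37 2680/3589 -600/3589 7 -6 S
final 7 -7 W

n=0: pose=(6,-7,N); sL=1, sR=10/37; mL=47/37, mR=27/74; mL+mR=121/74 → advance +1; mR−mL=-67/74 → turn -1·90°
n=1: pose=(6,-6,E); sL=40/121, sR=40/157; mL=11120/18997, mR=720/18997; mL+mR=11840/18997 → advance +1; mR−mL=-10400/18997 → turn -1·90°
n=2: pose=(7,-6,S); sL=20/97, sR=20/37; mL=2680/3589, mR=-600/3589; mL+mR=2080/3589 → advance +1; mR−mL=-3280/3589 → turn -1·90°
n=3: pose=(7,-7,W); sL=40/113, sR=8/13; mL=1424/1469, mR=-192/1469; mL+mR=1232/1469 → advance +1; mR−mL=-1616/1469 → turn -1·90°
n=4: pose=(6,-7,N); sL=1, sR=10/37; mL=47/37, mR=27/74; mL+mR=121/74 → advance +1; mR−mL=-67/74 → turn -1·90°
n=5: pose=(6,-6,E); sL=40/121, sR=40/157; mL=11120/18997, mR=720/18997; mL+mR=11840/18997 → advance +1; mR−mL=-10400/18997 → turn -1·90°
n=6: pose=(7,-6,S); sL=20/97, sR=20/37; mL=2680/3589, mR=-600/3589; mL+mR=2080/3589 → advance +1; mR−mL=-3280/3589 → turn -1·90°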